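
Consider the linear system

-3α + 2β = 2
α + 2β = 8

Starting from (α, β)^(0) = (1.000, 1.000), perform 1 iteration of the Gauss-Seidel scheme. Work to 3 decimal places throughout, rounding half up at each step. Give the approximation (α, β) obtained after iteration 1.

(0.000, 4.000)

Iteration 1:
  α = (2 - (2)·1.000) / (-3) = 0.000
  β = (8 - (1)·0.000) / (2) = 4.000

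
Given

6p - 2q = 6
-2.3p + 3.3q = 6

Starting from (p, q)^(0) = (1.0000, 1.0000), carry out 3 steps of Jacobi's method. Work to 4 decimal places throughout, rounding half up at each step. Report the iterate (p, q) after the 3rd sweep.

(1.9158, 3.0995)

Iteration 1:
  p = (6 - (-2)·1.0000) / (6) = 1.3333
  q = (6 - (-2.3)·1.0000) / (3.3) = 2.5152
Iteration 2:
  p = (6 - (-2)·2.5152) / (6) = 1.8384
  q = (6 - (-2.3)·1.3333) / (3.3) = 2.7475
Iteration 3:
  p = (6 - (-2)·2.7475) / (6) = 1.9158
  q = (6 - (-2.3)·1.8384) / (3.3) = 3.0995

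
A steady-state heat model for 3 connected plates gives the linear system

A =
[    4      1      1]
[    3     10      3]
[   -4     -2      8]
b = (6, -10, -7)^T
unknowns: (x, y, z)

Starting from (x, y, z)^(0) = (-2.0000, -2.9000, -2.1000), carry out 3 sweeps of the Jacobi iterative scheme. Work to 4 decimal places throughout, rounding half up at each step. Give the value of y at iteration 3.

Iteration 1:
  x = (6 - (1)·-2.9000 - (1)·-2.1000) / (4) = 2.7500
  y = (-10 - (3)·-2.0000 - (3)·-2.1000) / (10) = 0.2300
  z = (-7 - (-4)·-2.0000 - (-2)·-2.9000) / (8) = -2.6000
Iteration 2:
  x = (6 - (1)·0.2300 - (1)·-2.6000) / (4) = 2.0925
  y = (-10 - (3)·2.7500 - (3)·-2.6000) / (10) = -1.0450
  z = (-7 - (-4)·2.7500 - (-2)·0.2300) / (8) = 0.5575
Iteration 3:
  x = (6 - (1)·-1.0450 - (1)·0.5575) / (4) = 1.6219
  y = (-10 - (3)·2.0925 - (3)·0.5575) / (10) = -1.7950
  z = (-7 - (-4)·2.0925 - (-2)·-1.0450) / (8) = -0.0900

-1.7950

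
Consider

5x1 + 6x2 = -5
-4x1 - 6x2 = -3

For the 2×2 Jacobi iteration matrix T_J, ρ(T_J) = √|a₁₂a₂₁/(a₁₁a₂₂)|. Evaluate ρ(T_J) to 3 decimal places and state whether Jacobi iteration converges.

a₁₂a₂₁/(a₁₁a₂₂) = (6)·(-4) / ((5)·(-6)) = 0.800000
ρ = √|0.800000| = √0.800000 = 0.894
ρ < 1, so Jacobi converges

0.894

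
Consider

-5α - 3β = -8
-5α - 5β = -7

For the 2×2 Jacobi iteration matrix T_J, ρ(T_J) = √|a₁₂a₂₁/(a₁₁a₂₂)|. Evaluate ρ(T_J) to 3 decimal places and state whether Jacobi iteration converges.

a₁₂a₂₁/(a₁₁a₂₂) = (-3)·(-5) / ((-5)·(-5)) = 0.600000
ρ = √|0.600000| = √0.600000 = 0.775
ρ < 1, so Jacobi converges

0.775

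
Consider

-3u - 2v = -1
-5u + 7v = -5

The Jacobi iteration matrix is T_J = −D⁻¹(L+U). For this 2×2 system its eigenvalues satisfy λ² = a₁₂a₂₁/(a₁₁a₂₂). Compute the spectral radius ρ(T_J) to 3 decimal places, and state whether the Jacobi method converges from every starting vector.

0.690

a₁₂a₂₁/(a₁₁a₂₂) = (-2)·(-5) / ((-3)·(7)) = -0.476190
ρ = √|-0.476190| = √0.476190 = 0.690
ρ < 1, so Jacobi converges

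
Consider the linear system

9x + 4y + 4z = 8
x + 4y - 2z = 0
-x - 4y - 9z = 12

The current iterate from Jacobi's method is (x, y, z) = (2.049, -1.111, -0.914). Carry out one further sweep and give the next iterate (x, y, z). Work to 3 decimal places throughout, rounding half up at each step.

One sweep:
  x = (8 - (4)·-1.111 - (4)·-0.914) / (9) = 1.789
  y = (0 - (1)·2.049 - (-2)·-0.914) / (4) = -0.969
  z = (12 - (-1)·2.049 - (-4)·-1.111) / (-9) = -1.067

(1.789, -0.969, -1.067)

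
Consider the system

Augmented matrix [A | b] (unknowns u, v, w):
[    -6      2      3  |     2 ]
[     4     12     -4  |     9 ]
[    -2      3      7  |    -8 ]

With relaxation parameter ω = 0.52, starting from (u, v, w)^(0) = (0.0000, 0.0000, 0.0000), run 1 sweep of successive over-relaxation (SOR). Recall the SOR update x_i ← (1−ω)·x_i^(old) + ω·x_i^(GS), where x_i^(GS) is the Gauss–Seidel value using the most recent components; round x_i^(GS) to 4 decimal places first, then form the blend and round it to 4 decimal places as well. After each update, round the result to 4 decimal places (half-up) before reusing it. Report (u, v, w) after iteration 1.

(-0.1733, 0.4201, -0.7136)

Iteration 1:
  u: GS value = (2 - (2)·0.0000 - (3)·0.0000) / (-6) = -0.3333;  u ← (1−ω)·0.0000 + ω·-0.3333 = -0.1733
  v: GS value = (9 - (4)·-0.1733 - (-4)·0.0000) / (12) = 0.8078;  v ← (1−ω)·0.0000 + ω·0.8078 = 0.4201
  w: GS value = (-8 - (-2)·-0.1733 - (3)·0.4201) / (7) = -1.3724;  w ← (1−ω)·0.0000 + ω·-1.3724 = -0.7136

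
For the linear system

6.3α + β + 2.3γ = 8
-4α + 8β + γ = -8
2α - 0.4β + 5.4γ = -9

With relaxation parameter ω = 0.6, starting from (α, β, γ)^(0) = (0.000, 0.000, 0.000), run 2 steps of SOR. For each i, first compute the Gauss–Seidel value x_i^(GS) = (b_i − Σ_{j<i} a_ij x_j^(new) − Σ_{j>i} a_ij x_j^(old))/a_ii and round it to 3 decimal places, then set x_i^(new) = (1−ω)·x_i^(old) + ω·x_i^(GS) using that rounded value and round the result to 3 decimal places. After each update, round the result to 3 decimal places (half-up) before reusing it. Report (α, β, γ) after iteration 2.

Iteration 1:
  α: GS value = (8 - (1)·0.000 - (2.3)·0.000) / (6.3) = 1.270;  α ← (1−ω)·0.000 + ω·1.270 = 0.762
  β: GS value = (-8 - (-4)·0.762 - (1)·0.000) / (8) = -0.619;  β ← (1−ω)·0.000 + ω·-0.619 = -0.371
  γ: GS value = (-9 - (2)·0.762 - (-0.4)·-0.371) / (5.4) = -1.976;  γ ← (1−ω)·0.000 + ω·-1.976 = -1.186
Iteration 2:
  α: GS value = (8 - (1)·-0.371 - (2.3)·-1.186) / (6.3) = 1.762;  α ← (1−ω)·0.762 + ω·1.762 = 1.362
  β: GS value = (-8 - (-4)·1.362 - (1)·-1.186) / (8) = -0.171;  β ← (1−ω)·-0.371 + ω·-0.171 = -0.251
  γ: GS value = (-9 - (2)·1.362 - (-0.4)·-0.251) / (5.4) = -2.190;  γ ← (1−ω)·-1.186 + ω·-2.190 = -1.788

(1.362, -0.251, -1.788)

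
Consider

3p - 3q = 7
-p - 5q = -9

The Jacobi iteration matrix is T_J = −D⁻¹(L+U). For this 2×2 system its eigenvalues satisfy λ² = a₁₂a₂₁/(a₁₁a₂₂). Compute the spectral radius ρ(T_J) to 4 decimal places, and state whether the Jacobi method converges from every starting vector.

0.4472

a₁₂a₂₁/(a₁₁a₂₂) = (-3)·(-1) / ((3)·(-5)) = -0.200000
ρ = √|-0.200000| = √0.200000 = 0.4472
ρ < 1, so Jacobi converges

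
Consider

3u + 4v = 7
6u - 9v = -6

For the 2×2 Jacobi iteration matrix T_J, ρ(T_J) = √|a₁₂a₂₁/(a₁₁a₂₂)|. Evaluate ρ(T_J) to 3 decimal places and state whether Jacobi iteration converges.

0.943

a₁₂a₂₁/(a₁₁a₂₂) = (4)·(6) / ((3)·(-9)) = -0.888889
ρ = √|-0.888889| = √0.888889 = 0.943
ρ < 1, so Jacobi converges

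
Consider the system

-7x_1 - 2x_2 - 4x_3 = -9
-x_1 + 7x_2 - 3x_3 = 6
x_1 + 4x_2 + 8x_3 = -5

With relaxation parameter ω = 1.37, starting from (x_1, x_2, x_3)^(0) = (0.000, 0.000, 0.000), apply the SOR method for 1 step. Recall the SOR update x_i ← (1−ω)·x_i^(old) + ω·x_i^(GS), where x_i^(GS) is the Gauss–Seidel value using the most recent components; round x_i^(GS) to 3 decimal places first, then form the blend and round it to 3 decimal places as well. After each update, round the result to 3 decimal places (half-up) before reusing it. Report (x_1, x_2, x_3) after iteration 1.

Iteration 1:
  x_1: GS value = (-9 - (-2)·0.000 - (-4)·0.000) / (-7) = 1.286;  x_1 ← (1−ω)·0.000 + ω·1.286 = 1.762
  x_2: GS value = (6 - (-1)·1.762 - (-3)·0.000) / (7) = 1.109;  x_2 ← (1−ω)·0.000 + ω·1.109 = 1.519
  x_3: GS value = (-5 - (1)·1.762 - (4)·1.519) / (8) = -1.605;  x_3 ← (1−ω)·0.000 + ω·-1.605 = -2.199

(1.762, 1.519, -2.199)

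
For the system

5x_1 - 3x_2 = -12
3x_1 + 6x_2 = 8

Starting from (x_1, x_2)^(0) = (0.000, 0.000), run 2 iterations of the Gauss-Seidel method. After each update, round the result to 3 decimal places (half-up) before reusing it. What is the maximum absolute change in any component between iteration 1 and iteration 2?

1.520

Iteration 1:
  x_1 = (-12 - (-3)·0.000) / (5) = -2.400
  x_2 = (8 - (3)·-2.400) / (6) = 2.533
Iteration 2:
  x_1 = (-12 - (-3)·2.533) / (5) = -0.880
  x_2 = (8 - (3)·-0.880) / (6) = 1.773
Change: (1.520, -0.760) → max |·| = 1.520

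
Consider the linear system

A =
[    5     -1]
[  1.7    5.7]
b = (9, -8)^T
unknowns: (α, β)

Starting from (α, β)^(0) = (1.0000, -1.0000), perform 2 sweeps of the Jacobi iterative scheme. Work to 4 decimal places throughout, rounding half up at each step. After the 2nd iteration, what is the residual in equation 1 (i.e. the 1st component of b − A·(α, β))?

-0.1787

Iteration 1:
  α = (9 - (-1)·-1.0000) / (5) = 1.6000
  β = (-8 - (1.7)·1.0000) / (5.7) = -1.7018
Iteration 2:
  α = (9 - (-1)·-1.7018) / (5) = 1.4596
  β = (-8 - (1.7)·1.6000) / (5.7) = -1.8807
Residual b − A·x = (-0.1787, 0.2387)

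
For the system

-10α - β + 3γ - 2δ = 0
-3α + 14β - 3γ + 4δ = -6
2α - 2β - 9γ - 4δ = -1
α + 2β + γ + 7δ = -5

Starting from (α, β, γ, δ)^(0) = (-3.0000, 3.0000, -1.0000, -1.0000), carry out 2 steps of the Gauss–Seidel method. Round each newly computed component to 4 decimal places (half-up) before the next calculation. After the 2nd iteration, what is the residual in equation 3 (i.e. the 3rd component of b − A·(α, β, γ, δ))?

Iteration 1:
  α = (0 - (-1)·3.0000 - (3)·-1.0000 - (-2)·-1.0000) / (-10) = -0.4000
  β = (-6 - (-3)·-0.4000 - (-3)·-1.0000 - (4)·-1.0000) / (14) = -0.4429
  γ = (-1 - (2)·-0.4000 - (-2)·-0.4429 - (-4)·-1.0000) / (-9) = 0.5651
  δ = (-5 - (1)·-0.4000 - (2)·-0.4429 - (1)·0.5651) / (7) = -0.6113
Iteration 2:
  α = (0 - (-1)·-0.4429 - (3)·0.5651 - (-2)·-0.6113) / (-10) = 0.3361
  β = (-6 - (-3)·0.3361 - (-3)·0.5651 - (4)·-0.6113) / (14) = -0.0608
  γ = (-1 - (2)·0.3361 - (-2)·-0.0608 - (-4)·-0.6113) / (-9) = 0.4710
  δ = (-5 - (1)·0.3361 - (2)·-0.0608 - (1)·0.4710) / (7) = -0.8122
Residual b − A·x = (0.2628, 0.5213, -0.8036, -0.0001)

-0.8036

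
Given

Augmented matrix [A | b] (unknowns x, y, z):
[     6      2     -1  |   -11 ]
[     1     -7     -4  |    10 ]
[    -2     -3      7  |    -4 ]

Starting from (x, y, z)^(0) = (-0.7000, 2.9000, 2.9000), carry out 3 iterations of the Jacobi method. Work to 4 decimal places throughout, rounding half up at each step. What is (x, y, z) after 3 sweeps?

(-1.5901, -0.0426, -1.6389)

Iteration 1:
  x = (-11 - (2)·2.9000 - (-1)·2.9000) / (6) = -2.3167
  y = (10 - (1)·-0.7000 - (-4)·2.9000) / (-7) = -3.1857
  z = (-4 - (-2)·-0.7000 - (-3)·2.9000) / (7) = 0.4714
Iteration 2:
  x = (-11 - (2)·-3.1857 - (-1)·0.4714) / (6) = -0.6929
  y = (10 - (1)·-2.3167 - (-4)·0.4714) / (-7) = -2.0289
  z = (-4 - (-2)·-2.3167 - (-3)·-3.1857) / (7) = -2.5986
Iteration 3:
  x = (-11 - (2)·-2.0289 - (-1)·-2.5986) / (6) = -1.5901
  y = (10 - (1)·-0.6929 - (-4)·-2.5986) / (-7) = -0.0426
  z = (-4 - (-2)·-0.6929 - (-3)·-2.0289) / (7) = -1.6389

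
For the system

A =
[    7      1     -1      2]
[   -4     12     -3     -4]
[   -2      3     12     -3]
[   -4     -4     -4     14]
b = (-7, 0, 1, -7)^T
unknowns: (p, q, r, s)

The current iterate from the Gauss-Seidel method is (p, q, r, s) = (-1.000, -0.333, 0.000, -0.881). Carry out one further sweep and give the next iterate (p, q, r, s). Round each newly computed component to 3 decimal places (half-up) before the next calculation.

One sweep:
  p = (-7 - (1)·-0.333 - (-1)·0.000 - (2)·-0.881) / (7) = -0.701
  q = (0 - (-4)·-0.701 - (-3)·0.000 - (-4)·-0.881) / (12) = -0.527
  r = (1 - (-2)·-0.701 - (3)·-0.527 - (-3)·-0.881) / (12) = -0.122
  s = (-7 - (-4)·-0.701 - (-4)·-0.527 - (-4)·-0.122) / (14) = -0.886

(-0.701, -0.527, -0.122, -0.886)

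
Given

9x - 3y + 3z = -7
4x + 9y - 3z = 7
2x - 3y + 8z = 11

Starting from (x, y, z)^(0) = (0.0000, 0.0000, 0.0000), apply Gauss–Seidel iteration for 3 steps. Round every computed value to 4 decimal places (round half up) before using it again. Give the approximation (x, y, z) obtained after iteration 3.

Iteration 1:
  x = (-7 - (-3)·0.0000 - (3)·0.0000) / (9) = -0.7778
  y = (7 - (4)·-0.7778 - (-3)·0.0000) / (9) = 1.1235
  z = (11 - (2)·-0.7778 - (-3)·1.1235) / (8) = 1.9908
Iteration 2:
  x = (-7 - (-3)·1.1235 - (3)·1.9908) / (9) = -1.0669
  y = (7 - (4)·-1.0669 - (-3)·1.9908) / (9) = 1.9156
  z = (11 - (2)·-1.0669 - (-3)·1.9156) / (8) = 2.3601
Iteration 3:
  x = (-7 - (-3)·1.9156 - (3)·2.3601) / (9) = -0.9259
  y = (7 - (4)·-0.9259 - (-3)·2.3601) / (9) = 1.9760
  z = (11 - (2)·-0.9259 - (-3)·1.9760) / (8) = 2.3475

(-0.9259, 1.9760, 2.3475)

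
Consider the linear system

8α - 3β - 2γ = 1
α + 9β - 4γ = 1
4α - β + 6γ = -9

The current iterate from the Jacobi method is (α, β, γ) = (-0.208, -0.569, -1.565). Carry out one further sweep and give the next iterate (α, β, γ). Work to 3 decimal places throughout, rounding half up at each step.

One sweep:
  α = (1 - (-3)·-0.569 - (-2)·-1.565) / (8) = -0.480
  β = (1 - (1)·-0.208 - (-4)·-1.565) / (9) = -0.561
  γ = (-9 - (4)·-0.208 - (-1)·-0.569) / (6) = -1.456

(-0.480, -0.561, -1.456)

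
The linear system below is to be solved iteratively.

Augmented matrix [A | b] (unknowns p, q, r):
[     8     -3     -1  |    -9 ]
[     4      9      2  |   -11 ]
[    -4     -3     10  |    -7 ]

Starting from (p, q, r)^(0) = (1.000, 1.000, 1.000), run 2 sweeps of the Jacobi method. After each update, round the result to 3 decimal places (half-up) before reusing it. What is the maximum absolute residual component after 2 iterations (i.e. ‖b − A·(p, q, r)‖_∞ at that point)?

7.862

Iteration 1:
  p = (-9 - (-3)·1.000 - (-1)·1.000) / (8) = -0.625
  q = (-11 - (4)·1.000 - (2)·1.000) / (9) = -1.889
  r = (-7 - (-4)·1.000 - (-3)·1.000) / (10) = 0.000
Iteration 2:
  p = (-9 - (-3)·-1.889 - (-1)·0.000) / (8) = -1.833
  q = (-11 - (4)·-0.625 - (2)·0.000) / (9) = -0.944
  r = (-7 - (-4)·-0.625 - (-3)·-1.889) / (10) = -1.517
Residual b − A·x = (1.315, 7.862, -1.994); ∞-norm = 7.862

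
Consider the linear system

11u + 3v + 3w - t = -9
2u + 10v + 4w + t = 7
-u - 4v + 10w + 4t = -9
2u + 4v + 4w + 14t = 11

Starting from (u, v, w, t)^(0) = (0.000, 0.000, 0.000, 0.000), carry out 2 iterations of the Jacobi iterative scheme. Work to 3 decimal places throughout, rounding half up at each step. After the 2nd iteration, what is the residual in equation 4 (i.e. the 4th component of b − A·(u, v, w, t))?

Iteration 1:
  u = (-9 - (3)·0.000 - (3)·0.000 - (-1)·0.000) / (11) = -0.818
  v = (7 - (2)·0.000 - (4)·0.000 - (1)·0.000) / (10) = 0.700
  w = (-9 - (-1)·0.000 - (-4)·0.000 - (4)·0.000) / (10) = -0.900
  t = (11 - (2)·0.000 - (4)·0.000 - (4)·0.000) / (14) = 0.786
Iteration 2:
  u = (-9 - (3)·0.700 - (3)·-0.900 - (-1)·0.786) / (11) = -0.692
  v = (7 - (2)·-0.818 - (4)·-0.900 - (1)·0.786) / (10) = 1.145
  w = (-9 - (-1)·-0.818 - (-4)·0.700 - (4)·0.786) / (10) = -1.016
  t = (11 - (2)·-0.818 - (4)·0.700 - (4)·-0.900) / (14) = 0.960
Residual b − A·x = (-0.815, 0.038, 1.208, -1.572)

-1.572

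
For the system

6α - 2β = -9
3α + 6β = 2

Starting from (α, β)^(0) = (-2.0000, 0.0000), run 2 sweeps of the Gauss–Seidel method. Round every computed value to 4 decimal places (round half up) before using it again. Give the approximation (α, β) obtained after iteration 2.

(-1.1389, 0.9028)

Iteration 1:
  α = (-9 - (-2)·0.0000) / (6) = -1.5000
  β = (2 - (3)·-1.5000) / (6) = 1.0833
Iteration 2:
  α = (-9 - (-2)·1.0833) / (6) = -1.1389
  β = (2 - (3)·-1.1389) / (6) = 0.9028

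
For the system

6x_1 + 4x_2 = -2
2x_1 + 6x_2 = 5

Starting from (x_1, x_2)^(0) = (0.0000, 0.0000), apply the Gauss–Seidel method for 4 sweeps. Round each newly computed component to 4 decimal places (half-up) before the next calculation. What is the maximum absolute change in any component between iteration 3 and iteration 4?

0.0311

Iteration 1:
  x_1 = (-2 - (4)·0.0000) / (6) = -0.3333
  x_2 = (5 - (2)·-0.3333) / (6) = 0.9444
Iteration 2:
  x_1 = (-2 - (4)·0.9444) / (6) = -0.9629
  x_2 = (5 - (2)·-0.9629) / (6) = 1.1543
Iteration 3:
  x_1 = (-2 - (4)·1.1543) / (6) = -1.1029
  x_2 = (5 - (2)·-1.1029) / (6) = 1.2010
Iteration 4:
  x_1 = (-2 - (4)·1.2010) / (6) = -1.1340
  x_2 = (5 - (2)·-1.1340) / (6) = 1.2113
Change: (-0.0311, 0.0103) → max |·| = 0.0311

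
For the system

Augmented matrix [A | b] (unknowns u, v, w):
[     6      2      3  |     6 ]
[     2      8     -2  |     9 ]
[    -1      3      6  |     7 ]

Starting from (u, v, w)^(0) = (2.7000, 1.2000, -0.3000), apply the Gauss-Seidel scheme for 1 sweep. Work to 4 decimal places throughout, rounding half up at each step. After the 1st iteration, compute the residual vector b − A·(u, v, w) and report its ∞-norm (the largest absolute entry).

Iteration 1:
  u = (6 - (2)·1.2000 - (3)·-0.3000) / (6) = 0.7500
  v = (9 - (2)·0.7500 - (-2)·-0.3000) / (8) = 0.8625
  w = (7 - (-1)·0.7500 - (3)·0.8625) / (6) = 0.8604
Residual b − A·x = (-2.8062, 2.3208, 0.0001); ∞-norm = 2.8062

2.8062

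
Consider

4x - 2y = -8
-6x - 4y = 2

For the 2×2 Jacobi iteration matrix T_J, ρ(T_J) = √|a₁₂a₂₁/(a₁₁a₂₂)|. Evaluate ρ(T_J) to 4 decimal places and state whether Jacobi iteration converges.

0.8660

a₁₂a₂₁/(a₁₁a₂₂) = (-2)·(-6) / ((4)·(-4)) = -0.750000
ρ = √|-0.750000| = √0.750000 = 0.8660
ρ < 1, so Jacobi converges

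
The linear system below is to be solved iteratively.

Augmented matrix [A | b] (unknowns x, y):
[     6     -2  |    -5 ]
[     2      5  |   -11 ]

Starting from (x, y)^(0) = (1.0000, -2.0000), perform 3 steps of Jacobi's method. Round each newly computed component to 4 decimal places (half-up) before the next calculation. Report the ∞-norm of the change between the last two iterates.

Iteration 1:
  x = (-5 - (-2)·-2.0000) / (6) = -1.5000
  y = (-11 - (2)·1.0000) / (5) = -2.6000
Iteration 2:
  x = (-5 - (-2)·-2.6000) / (6) = -1.7000
  y = (-11 - (2)·-1.5000) / (5) = -1.6000
Iteration 3:
  x = (-5 - (-2)·-1.6000) / (6) = -1.3667
  y = (-11 - (2)·-1.7000) / (5) = -1.5200
Change: (0.3333, 0.0800) → max |·| = 0.3333

0.3333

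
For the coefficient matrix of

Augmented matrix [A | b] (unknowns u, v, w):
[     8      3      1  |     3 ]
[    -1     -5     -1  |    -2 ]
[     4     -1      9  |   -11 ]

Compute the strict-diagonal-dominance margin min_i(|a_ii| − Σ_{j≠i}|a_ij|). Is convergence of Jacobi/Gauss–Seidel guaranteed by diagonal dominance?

row 1: |8| − (3+1) = 4
row 2: |-5| − (1+1) = 3
row 3: |9| − (4+1) = 4
minimum over rows = 3 → strictly diagonally dominant (convergence guaranteed)

3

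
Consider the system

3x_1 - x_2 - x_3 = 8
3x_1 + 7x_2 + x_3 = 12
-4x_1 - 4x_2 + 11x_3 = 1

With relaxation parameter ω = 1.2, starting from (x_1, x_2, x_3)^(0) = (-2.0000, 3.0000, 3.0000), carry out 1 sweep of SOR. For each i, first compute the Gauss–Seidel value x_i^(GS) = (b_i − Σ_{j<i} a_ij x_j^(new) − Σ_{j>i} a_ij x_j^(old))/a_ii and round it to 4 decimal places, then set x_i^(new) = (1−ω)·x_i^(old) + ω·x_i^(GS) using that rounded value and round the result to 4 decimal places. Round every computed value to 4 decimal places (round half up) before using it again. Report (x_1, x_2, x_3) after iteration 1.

Iteration 1:
  x_1: GS value = (8 - (-1)·3.0000 - (-1)·3.0000) / (3) = 4.6667;  x_1 ← (1−ω)·-2.0000 + ω·4.6667 = 6.0000
  x_2: GS value = (12 - (3)·6.0000 - (1)·3.0000) / (7) = -1.2857;  x_2 ← (1−ω)·3.0000 + ω·-1.2857 = -2.1428
  x_3: GS value = (1 - (-4)·6.0000 - (-4)·-2.1428) / (11) = 1.4935;  x_3 ← (1−ω)·3.0000 + ω·1.4935 = 1.1922

(6.0000, -2.1428, 1.1922)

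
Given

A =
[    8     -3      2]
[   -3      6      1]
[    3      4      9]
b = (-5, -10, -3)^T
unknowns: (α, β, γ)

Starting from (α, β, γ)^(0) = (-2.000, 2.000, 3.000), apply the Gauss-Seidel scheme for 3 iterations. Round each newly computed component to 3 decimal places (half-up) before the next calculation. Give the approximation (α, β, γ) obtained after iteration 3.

(-2.018, -2.922, 1.638)

Iteration 1:
  α = (-5 - (-3)·2.000 - (2)·3.000) / (8) = -0.625
  β = (-10 - (-3)·-0.625 - (1)·3.000) / (6) = -2.479
  γ = (-3 - (3)·-0.625 - (4)·-2.479) / (9) = 0.977
Iteration 2:
  α = (-5 - (-3)·-2.479 - (2)·0.977) / (8) = -1.799
  β = (-10 - (-3)·-1.799 - (1)·0.977) / (6) = -2.729
  γ = (-3 - (3)·-1.799 - (4)·-2.729) / (9) = 1.479
Iteration 3:
  α = (-5 - (-3)·-2.729 - (2)·1.479) / (8) = -2.018
  β = (-10 - (-3)·-2.018 - (1)·1.479) / (6) = -2.922
  γ = (-3 - (3)·-2.018 - (4)·-2.922) / (9) = 1.638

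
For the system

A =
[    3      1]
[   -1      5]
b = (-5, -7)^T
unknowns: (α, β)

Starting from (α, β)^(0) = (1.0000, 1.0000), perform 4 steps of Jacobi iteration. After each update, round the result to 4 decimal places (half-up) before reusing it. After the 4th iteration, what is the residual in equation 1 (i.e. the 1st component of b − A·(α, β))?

Iteration 1:
  α = (-5 - (1)·1.0000) / (3) = -2.0000
  β = (-7 - (-1)·1.0000) / (5) = -1.2000
Iteration 2:
  α = (-5 - (1)·-1.2000) / (3) = -1.2667
  β = (-7 - (-1)·-2.0000) / (5) = -1.8000
Iteration 3:
  α = (-5 - (1)·-1.8000) / (3) = -1.0667
  β = (-7 - (-1)·-1.2667) / (5) = -1.6533
Iteration 4:
  α = (-5 - (1)·-1.6533) / (3) = -1.1156
  β = (-7 - (-1)·-1.0667) / (5) = -1.6133
Residual b − A·x = (-0.0399, -0.0491)

-0.0399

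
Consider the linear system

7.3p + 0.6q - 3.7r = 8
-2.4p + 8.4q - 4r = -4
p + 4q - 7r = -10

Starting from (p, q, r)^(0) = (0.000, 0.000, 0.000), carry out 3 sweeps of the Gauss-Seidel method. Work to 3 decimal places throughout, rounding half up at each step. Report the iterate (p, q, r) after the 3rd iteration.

(2.114, 1.144, 2.384)

Iteration 1:
  p = (8 - (0.6)·0.000 - (-3.7)·0.000) / (7.3) = 1.096
  q = (-4 - (-2.4)·1.096 - (-4)·0.000) / (8.4) = -0.163
  r = (-10 - (1)·1.096 - (4)·-0.163) / (-7) = 1.492
Iteration 2:
  p = (8 - (0.6)·-0.163 - (-3.7)·1.492) / (7.3) = 1.866
  q = (-4 - (-2.4)·1.866 - (-4)·1.492) / (8.4) = 0.767
  r = (-10 - (1)·1.866 - (4)·0.767) / (-7) = 2.133
Iteration 3:
  p = (8 - (0.6)·0.767 - (-3.7)·2.133) / (7.3) = 2.114
  q = (-4 - (-2.4)·2.114 - (-4)·2.133) / (8.4) = 1.144
  r = (-10 - (1)·2.114 - (4)·1.144) / (-7) = 2.384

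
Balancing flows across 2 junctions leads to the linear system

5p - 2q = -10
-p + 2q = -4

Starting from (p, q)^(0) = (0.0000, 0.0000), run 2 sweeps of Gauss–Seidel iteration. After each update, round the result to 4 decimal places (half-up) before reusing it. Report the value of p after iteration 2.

Iteration 1:
  p = (-10 - (-2)·0.0000) / (5) = -2.0000
  q = (-4 - (-1)·-2.0000) / (2) = -3.0000
Iteration 2:
  p = (-10 - (-2)·-3.0000) / (5) = -3.2000
  q = (-4 - (-1)·-3.2000) / (2) = -3.6000

-3.2000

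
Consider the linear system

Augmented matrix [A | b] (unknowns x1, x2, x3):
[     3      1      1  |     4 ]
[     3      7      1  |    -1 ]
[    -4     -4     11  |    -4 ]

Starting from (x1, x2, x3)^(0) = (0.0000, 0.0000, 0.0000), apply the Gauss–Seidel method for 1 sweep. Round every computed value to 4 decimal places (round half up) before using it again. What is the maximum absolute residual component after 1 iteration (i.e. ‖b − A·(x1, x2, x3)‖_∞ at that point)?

Iteration 1:
  x1 = (4 - (1)·0.0000 - (1)·0.0000) / (3) = 1.3333
  x2 = (-1 - (3)·1.3333 - (1)·0.0000) / (7) = -0.7143
  x3 = (-4 - (-4)·1.3333 - (-4)·-0.7143) / (11) = -0.1385
Residual b − A·x = (0.8529, 0.1387, -0.0005); ∞-norm = 0.8529

0.8529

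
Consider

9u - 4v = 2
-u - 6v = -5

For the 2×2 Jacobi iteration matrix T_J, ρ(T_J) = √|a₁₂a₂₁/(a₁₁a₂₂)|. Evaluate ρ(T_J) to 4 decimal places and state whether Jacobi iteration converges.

0.2722

a₁₂a₂₁/(a₁₁a₂₂) = (-4)·(-1) / ((9)·(-6)) = -0.074074
ρ = √|-0.074074| = √0.074074 = 0.2722
ρ < 1, so Jacobi converges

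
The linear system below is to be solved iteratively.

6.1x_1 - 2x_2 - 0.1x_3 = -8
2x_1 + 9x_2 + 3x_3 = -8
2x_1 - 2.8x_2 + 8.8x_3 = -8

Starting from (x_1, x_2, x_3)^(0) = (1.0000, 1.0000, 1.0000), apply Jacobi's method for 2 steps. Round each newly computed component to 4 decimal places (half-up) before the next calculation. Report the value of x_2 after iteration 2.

Iteration 1:
  x_1 = (-8 - (-2)·1.0000 - (-0.1)·1.0000) / (6.1) = -0.9672
  x_2 = (-8 - (2)·1.0000 - (3)·1.0000) / (9) = -1.4444
  x_3 = (-8 - (2)·1.0000 - (-2.8)·1.0000) / (8.8) = -0.8182
Iteration 2:
  x_1 = (-8 - (-2)·-1.4444 - (-0.1)·-0.8182) / (6.1) = -1.7985
  x_2 = (-8 - (2)·-0.9672 - (3)·-0.8182) / (9) = -0.4012
  x_3 = (-8 - (2)·-0.9672 - (-2.8)·-1.4444) / (8.8) = -1.1489

-0.4012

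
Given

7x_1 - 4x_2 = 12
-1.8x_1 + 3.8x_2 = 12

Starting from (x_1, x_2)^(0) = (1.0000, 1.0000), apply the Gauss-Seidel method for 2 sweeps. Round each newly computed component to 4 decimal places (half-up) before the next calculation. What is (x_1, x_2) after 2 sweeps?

Iteration 1:
  x_1 = (12 - (-4)·1.0000) / (7) = 2.2857
  x_2 = (12 - (-1.8)·2.2857) / (3.8) = 4.2406
Iteration 2:
  x_1 = (12 - (-4)·4.2406) / (7) = 4.1375
  x_2 = (12 - (-1.8)·4.1375) / (3.8) = 5.1178

(4.1375, 5.1178)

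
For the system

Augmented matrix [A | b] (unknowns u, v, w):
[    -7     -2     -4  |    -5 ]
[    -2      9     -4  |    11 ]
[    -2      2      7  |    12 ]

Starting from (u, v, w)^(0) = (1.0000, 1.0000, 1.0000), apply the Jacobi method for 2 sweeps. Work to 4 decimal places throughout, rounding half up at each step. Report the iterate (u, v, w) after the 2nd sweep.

(-0.8050, 1.9524, 1.1338)

Iteration 1:
  u = (-5 - (-2)·1.0000 - (-4)·1.0000) / (-7) = -0.1429
  v = (11 - (-2)·1.0000 - (-4)·1.0000) / (9) = 1.8889
  w = (12 - (-2)·1.0000 - (2)·1.0000) / (7) = 1.7143
Iteration 2:
  u = (-5 - (-2)·1.8889 - (-4)·1.7143) / (-7) = -0.8050
  v = (11 - (-2)·-0.1429 - (-4)·1.7143) / (9) = 1.9524
  w = (12 - (-2)·-0.1429 - (2)·1.8889) / (7) = 1.1338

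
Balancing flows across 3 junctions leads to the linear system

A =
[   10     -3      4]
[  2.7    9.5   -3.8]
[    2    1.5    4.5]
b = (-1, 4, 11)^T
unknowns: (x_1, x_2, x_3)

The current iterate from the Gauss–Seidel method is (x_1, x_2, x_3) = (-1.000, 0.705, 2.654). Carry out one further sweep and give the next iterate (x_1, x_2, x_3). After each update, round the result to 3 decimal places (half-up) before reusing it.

(-0.950, 1.753, 2.282)

One sweep:
  x_1 = (-1 - (-3)·0.705 - (4)·2.654) / (10) = -0.950
  x_2 = (4 - (2.7)·-0.950 - (-3.8)·2.654) / (9.5) = 1.753
  x_3 = (11 - (2)·-0.950 - (1.5)·1.753) / (4.5) = 2.282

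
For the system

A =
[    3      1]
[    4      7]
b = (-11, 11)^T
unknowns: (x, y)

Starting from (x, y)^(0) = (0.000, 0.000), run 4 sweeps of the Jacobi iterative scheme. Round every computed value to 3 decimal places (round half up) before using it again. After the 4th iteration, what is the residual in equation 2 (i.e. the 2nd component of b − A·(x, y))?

Iteration 1:
  x = (-11 - (1)·0.000) / (3) = -3.667
  y = (11 - (4)·0.000) / (7) = 1.571
Iteration 2:
  x = (-11 - (1)·1.571) / (3) = -4.190
  y = (11 - (4)·-3.667) / (7) = 3.667
Iteration 3:
  x = (-11 - (1)·3.667) / (3) = -4.889
  y = (11 - (4)·-4.190) / (7) = 3.966
Iteration 4:
  x = (-11 - (1)·3.966) / (3) = -4.989
  y = (11 - (4)·-4.889) / (7) = 4.365
Residual b − A·x = (-0.398, 0.401)

0.401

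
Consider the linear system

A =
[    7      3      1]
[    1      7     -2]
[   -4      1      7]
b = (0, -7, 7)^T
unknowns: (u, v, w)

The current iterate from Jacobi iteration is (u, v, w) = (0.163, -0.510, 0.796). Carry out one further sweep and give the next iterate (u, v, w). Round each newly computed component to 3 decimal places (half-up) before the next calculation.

One sweep:
  u = (0 - (3)·-0.510 - (1)·0.796) / (7) = 0.105
  v = (-7 - (1)·0.163 - (-2)·0.796) / (7) = -0.796
  w = (7 - (-4)·0.163 - (1)·-0.510) / (7) = 1.166

(0.105, -0.796, 1.166)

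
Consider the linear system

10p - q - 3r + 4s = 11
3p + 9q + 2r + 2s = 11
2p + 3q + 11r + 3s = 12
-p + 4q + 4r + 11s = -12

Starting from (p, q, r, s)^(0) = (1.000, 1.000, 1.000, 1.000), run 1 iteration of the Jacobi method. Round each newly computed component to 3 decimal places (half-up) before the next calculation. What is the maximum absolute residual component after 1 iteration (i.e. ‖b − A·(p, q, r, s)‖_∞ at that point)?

9.645

Iteration 1:
  p = (11 - (-1)·1.000 - (-3)·1.000 - (4)·1.000) / (10) = 1.100
  q = (11 - (3)·1.000 - (2)·1.000 - (2)·1.000) / (9) = 0.444
  r = (12 - (2)·1.000 - (3)·1.000 - (3)·1.000) / (11) = 0.364
  s = (-12 - (-1)·1.000 - (4)·1.000 - (4)·1.000) / (11) = -1.727
Residual b − A·x = (8.444, 6.430, 9.645, 4.865); ∞-norm = 9.645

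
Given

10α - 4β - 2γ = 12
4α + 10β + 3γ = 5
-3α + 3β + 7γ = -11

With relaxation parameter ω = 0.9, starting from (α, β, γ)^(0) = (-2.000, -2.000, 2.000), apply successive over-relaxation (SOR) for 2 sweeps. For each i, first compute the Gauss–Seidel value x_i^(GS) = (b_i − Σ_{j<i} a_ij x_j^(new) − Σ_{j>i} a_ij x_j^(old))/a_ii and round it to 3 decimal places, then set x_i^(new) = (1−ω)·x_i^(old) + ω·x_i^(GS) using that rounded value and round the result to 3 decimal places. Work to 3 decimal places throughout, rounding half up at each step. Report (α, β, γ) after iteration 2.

Iteration 1:
  α: GS value = (12 - (-4)·-2.000 - (-2)·2.000) / (10) = 0.800;  α ← (1−ω)·-2.000 + ω·0.800 = 0.520
  β: GS value = (5 - (4)·0.520 - (3)·2.000) / (10) = -0.308;  β ← (1−ω)·-2.000 + ω·-0.308 = -0.477
  γ: GS value = (-11 - (-3)·0.520 - (3)·-0.477) / (7) = -1.144;  γ ← (1−ω)·2.000 + ω·-1.144 = -0.830
Iteration 2:
  α: GS value = (12 - (-4)·-0.477 - (-2)·-0.830) / (10) = 0.843;  α ← (1−ω)·0.520 + ω·0.843 = 0.811
  β: GS value = (5 - (4)·0.811 - (3)·-0.830) / (10) = 0.425;  β ← (1−ω)·-0.477 + ω·0.425 = 0.335
  γ: GS value = (-11 - (-3)·0.811 - (3)·0.335) / (7) = -1.367;  γ ← (1−ω)·-0.830 + ω·-1.367 = -1.313

(0.811, 0.335, -1.313)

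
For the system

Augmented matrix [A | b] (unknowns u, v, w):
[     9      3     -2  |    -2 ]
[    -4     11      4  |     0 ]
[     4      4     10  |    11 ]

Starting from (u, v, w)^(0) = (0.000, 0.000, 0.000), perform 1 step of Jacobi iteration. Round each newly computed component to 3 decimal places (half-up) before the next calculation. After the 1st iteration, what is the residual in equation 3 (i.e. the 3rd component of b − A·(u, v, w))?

0.888

Iteration 1:
  u = (-2 - (3)·0.000 - (-2)·0.000) / (9) = -0.222
  v = (0 - (-4)·0.000 - (4)·0.000) / (11) = 0.000
  w = (11 - (4)·0.000 - (4)·0.000) / (10) = 1.100
Residual b − A·x = (2.198, -5.288, 0.888)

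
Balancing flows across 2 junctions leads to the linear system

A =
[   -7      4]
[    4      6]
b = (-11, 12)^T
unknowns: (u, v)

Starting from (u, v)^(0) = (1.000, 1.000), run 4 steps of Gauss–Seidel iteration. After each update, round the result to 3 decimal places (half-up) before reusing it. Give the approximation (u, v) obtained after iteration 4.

Iteration 1:
  u = (-11 - (4)·1.000) / (-7) = 2.143
  v = (12 - (4)·2.143) / (6) = 0.571
Iteration 2:
  u = (-11 - (4)·0.571) / (-7) = 1.898
  v = (12 - (4)·1.898) / (6) = 0.735
Iteration 3:
  u = (-11 - (4)·0.735) / (-7) = 1.991
  v = (12 - (4)·1.991) / (6) = 0.673
Iteration 4:
  u = (-11 - (4)·0.673) / (-7) = 1.956
  v = (12 - (4)·1.956) / (6) = 0.696

(1.956, 0.696)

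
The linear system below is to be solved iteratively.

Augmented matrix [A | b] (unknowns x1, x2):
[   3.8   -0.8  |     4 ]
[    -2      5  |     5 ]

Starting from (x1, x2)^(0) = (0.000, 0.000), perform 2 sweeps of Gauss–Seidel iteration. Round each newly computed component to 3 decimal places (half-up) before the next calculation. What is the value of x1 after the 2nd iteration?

1.352

Iteration 1:
  x1 = (4 - (-0.8)·0.000) / (3.8) = 1.053
  x2 = (5 - (-2)·1.053) / (5) = 1.421
Iteration 2:
  x1 = (4 - (-0.8)·1.421) / (3.8) = 1.352
  x2 = (5 - (-2)·1.352) / (5) = 1.541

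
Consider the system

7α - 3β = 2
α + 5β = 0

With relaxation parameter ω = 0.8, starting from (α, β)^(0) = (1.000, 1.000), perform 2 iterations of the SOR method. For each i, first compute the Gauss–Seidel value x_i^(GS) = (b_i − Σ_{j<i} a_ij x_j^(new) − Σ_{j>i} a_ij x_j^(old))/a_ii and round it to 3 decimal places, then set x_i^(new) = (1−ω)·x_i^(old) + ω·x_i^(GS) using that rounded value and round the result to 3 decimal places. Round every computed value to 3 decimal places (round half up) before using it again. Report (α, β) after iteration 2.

(0.409, -0.050)

Iteration 1:
  α: GS value = (2 - (-3)·1.000) / (7) = 0.714;  α ← (1−ω)·1.000 + ω·0.714 = 0.771
  β: GS value = (0 - (1)·0.771) / (5) = -0.154;  β ← (1−ω)·1.000 + ω·-0.154 = 0.077
Iteration 2:
  α: GS value = (2 - (-3)·0.077) / (7) = 0.319;  α ← (1−ω)·0.771 + ω·0.319 = 0.409
  β: GS value = (0 - (1)·0.409) / (5) = -0.082;  β ← (1−ω)·0.077 + ω·-0.082 = -0.050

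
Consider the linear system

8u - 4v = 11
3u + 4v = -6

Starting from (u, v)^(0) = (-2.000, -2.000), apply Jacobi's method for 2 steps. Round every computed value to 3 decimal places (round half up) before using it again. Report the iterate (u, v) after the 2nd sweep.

(1.375, -1.781)

Iteration 1:
  u = (11 - (-4)·-2.000) / (8) = 0.375
  v = (-6 - (3)·-2.000) / (4) = 0.000
Iteration 2:
  u = (11 - (-4)·0.000) / (8) = 1.375
  v = (-6 - (3)·0.375) / (4) = -1.781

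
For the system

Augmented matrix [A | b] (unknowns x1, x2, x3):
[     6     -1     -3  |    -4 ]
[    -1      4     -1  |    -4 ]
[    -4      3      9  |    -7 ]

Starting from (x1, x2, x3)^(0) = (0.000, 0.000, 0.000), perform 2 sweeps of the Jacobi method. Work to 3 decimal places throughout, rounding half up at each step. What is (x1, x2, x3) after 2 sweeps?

(-1.222, -1.361, -0.741)

Iteration 1:
  x1 = (-4 - (-1)·0.000 - (-3)·0.000) / (6) = -0.667
  x2 = (-4 - (-1)·0.000 - (-1)·0.000) / (4) = -1.000
  x3 = (-7 - (-4)·0.000 - (3)·0.000) / (9) = -0.778
Iteration 2:
  x1 = (-4 - (-1)·-1.000 - (-3)·-0.778) / (6) = -1.222
  x2 = (-4 - (-1)·-0.667 - (-1)·-0.778) / (4) = -1.361
  x3 = (-7 - (-4)·-0.667 - (3)·-1.000) / (9) = -0.741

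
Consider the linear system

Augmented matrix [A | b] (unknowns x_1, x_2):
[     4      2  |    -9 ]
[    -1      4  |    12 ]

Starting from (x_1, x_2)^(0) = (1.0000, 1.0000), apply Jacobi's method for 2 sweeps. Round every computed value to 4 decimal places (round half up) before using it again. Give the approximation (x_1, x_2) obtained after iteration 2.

Iteration 1:
  x_1 = (-9 - (2)·1.0000) / (4) = -2.7500
  x_2 = (12 - (-1)·1.0000) / (4) = 3.2500
Iteration 2:
  x_1 = (-9 - (2)·3.2500) / (4) = -3.8750
  x_2 = (12 - (-1)·-2.7500) / (4) = 2.3125

(-3.8750, 2.3125)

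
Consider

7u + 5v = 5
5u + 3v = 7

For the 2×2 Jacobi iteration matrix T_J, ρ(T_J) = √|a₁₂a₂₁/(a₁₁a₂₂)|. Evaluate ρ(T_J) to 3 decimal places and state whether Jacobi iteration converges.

a₁₂a₂₁/(a₁₁a₂₂) = (5)·(5) / ((7)·(3)) = 1.190476
ρ = √|1.190476| = √1.190476 = 1.091
ρ > 1, so Jacobi diverges

1.091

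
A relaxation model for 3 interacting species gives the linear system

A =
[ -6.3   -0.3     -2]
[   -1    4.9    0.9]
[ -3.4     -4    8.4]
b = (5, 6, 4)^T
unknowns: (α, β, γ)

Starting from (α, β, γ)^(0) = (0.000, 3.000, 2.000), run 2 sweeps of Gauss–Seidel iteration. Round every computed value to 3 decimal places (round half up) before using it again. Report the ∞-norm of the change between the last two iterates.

Iteration 1:
  α = (5 - (-0.3)·3.000 - (-2)·2.000) / (-6.3) = -1.571
  β = (6 - (-1)·-1.571 - (0.9)·2.000) / (4.9) = 0.537
  γ = (4 - (-3.4)·-1.571 - (-4)·0.537) / (8.4) = 0.096
Iteration 2:
  α = (5 - (-0.3)·0.537 - (-2)·0.096) / (-6.3) = -0.850
  β = (6 - (-1)·-0.850 - (0.9)·0.096) / (4.9) = 1.033
  γ = (4 - (-3.4)·-0.850 - (-4)·1.033) / (8.4) = 0.624
Change: (0.721, 0.496, 0.528) → max |·| = 0.721

0.721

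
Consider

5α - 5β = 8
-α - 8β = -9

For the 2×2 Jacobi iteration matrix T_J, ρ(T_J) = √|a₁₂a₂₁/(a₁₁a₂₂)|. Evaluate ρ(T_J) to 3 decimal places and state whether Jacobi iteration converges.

0.354

a₁₂a₂₁/(a₁₁a₂₂) = (-5)·(-1) / ((5)·(-8)) = -0.125000
ρ = √|-0.125000| = √0.125000 = 0.354
ρ < 1, so Jacobi converges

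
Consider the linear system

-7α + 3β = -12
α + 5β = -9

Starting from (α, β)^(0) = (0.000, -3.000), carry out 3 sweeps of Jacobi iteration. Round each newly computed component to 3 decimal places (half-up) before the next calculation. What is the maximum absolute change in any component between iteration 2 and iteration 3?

Iteration 1:
  α = (-12 - (3)·-3.000) / (-7) = 0.429
  β = (-9 - (1)·0.000) / (5) = -1.800
Iteration 2:
  α = (-12 - (3)·-1.800) / (-7) = 0.943
  β = (-9 - (1)·0.429) / (5) = -1.886
Iteration 3:
  α = (-12 - (3)·-1.886) / (-7) = 0.906
  β = (-9 - (1)·0.943) / (5) = -1.989
Change: (-0.037, -0.103) → max |·| = 0.103

0.103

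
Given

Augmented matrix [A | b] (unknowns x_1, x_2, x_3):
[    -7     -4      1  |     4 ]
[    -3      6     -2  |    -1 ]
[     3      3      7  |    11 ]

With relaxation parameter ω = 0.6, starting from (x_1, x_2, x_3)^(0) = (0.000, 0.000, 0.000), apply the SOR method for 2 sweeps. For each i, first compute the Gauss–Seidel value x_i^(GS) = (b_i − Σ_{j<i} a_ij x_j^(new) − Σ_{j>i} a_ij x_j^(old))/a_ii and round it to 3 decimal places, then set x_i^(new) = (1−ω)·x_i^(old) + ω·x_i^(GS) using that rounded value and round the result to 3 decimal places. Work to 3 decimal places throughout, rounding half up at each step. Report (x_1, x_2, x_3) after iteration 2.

(-0.318, -0.060, 1.473)

Iteration 1:
  x_1: GS value = (4 - (-4)·0.000 - (1)·0.000) / (-7) = -0.571;  x_1 ← (1−ω)·0.000 + ω·-0.571 = -0.343
  x_2: GS value = (-1 - (-3)·-0.343 - (-2)·0.000) / (6) = -0.338;  x_2 ← (1−ω)·0.000 + ω·-0.338 = -0.203
  x_3: GS value = (11 - (3)·-0.343 - (3)·-0.203) / (7) = 1.805;  x_3 ← (1−ω)·0.000 + ω·1.805 = 1.083
Iteration 2:
  x_1: GS value = (4 - (-4)·-0.203 - (1)·1.083) / (-7) = -0.301;  x_1 ← (1−ω)·-0.343 + ω·-0.301 = -0.318
  x_2: GS value = (-1 - (-3)·-0.318 - (-2)·1.083) / (6) = 0.035;  x_2 ← (1−ω)·-0.203 + ω·0.035 = -0.060
  x_3: GS value = (11 - (3)·-0.318 - (3)·-0.060) / (7) = 1.733;  x_3 ← (1−ω)·1.083 + ω·1.733 = 1.473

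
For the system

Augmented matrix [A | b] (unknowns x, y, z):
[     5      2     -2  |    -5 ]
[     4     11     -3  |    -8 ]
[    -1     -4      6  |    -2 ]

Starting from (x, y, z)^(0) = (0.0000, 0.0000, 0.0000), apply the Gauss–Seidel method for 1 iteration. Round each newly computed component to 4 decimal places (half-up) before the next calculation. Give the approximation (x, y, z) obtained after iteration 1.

Iteration 1:
  x = (-5 - (2)·0.0000 - (-2)·0.0000) / (5) = -1.0000
  y = (-8 - (4)·-1.0000 - (-3)·0.0000) / (11) = -0.3636
  z = (-2 - (-1)·-1.0000 - (-4)·-0.3636) / (6) = -0.7424

(-1.0000, -0.3636, -0.7424)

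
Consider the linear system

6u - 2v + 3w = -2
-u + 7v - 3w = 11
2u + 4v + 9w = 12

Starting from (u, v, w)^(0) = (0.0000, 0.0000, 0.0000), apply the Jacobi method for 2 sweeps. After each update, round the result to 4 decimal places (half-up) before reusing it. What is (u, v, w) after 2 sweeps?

(-0.4762, 2.0952, 0.7090)

Iteration 1:
  u = (-2 - (-2)·0.0000 - (3)·0.0000) / (6) = -0.3333
  v = (11 - (-1)·0.0000 - (-3)·0.0000) / (7) = 1.5714
  w = (12 - (2)·0.0000 - (4)·0.0000) / (9) = 1.3333
Iteration 2:
  u = (-2 - (-2)·1.5714 - (3)·1.3333) / (6) = -0.4762
  v = (11 - (-1)·-0.3333 - (-3)·1.3333) / (7) = 2.0952
  w = (12 - (2)·-0.3333 - (4)·1.5714) / (9) = 0.7090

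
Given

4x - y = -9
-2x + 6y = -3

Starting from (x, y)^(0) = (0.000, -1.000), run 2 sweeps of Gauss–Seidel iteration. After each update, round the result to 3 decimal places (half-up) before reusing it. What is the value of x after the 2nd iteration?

-2.583

Iteration 1:
  x = (-9 - (-1)·-1.000) / (4) = -2.500
  y = (-3 - (-2)·-2.500) / (6) = -1.333
Iteration 2:
  x = (-9 - (-1)·-1.333) / (4) = -2.583
  y = (-3 - (-2)·-2.583) / (6) = -1.361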